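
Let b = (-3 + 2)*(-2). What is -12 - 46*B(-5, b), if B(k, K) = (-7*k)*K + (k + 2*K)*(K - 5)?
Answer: -3370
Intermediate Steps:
b = 2 (b = -1*(-2) = 2)
B(k, K) = (-5 + K)*(k + 2*K) - 7*K*k (B(k, K) = -7*K*k + (k + 2*K)*(-5 + K) = -7*K*k + (-5 + K)*(k + 2*K) = (-5 + K)*(k + 2*K) - 7*K*k)
-12 - 46*B(-5, b) = -12 - 46*(-10*2 - 5*(-5) + 2*2² - 6*2*(-5)) = -12 - 46*(-20 + 25 + 2*4 + 60) = -12 - 46*(-20 + 25 + 8 + 60) = -12 - 46*73 = -12 - 3358 = -3370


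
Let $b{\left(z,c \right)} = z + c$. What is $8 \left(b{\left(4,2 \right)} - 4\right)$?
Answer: $16$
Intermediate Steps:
$b{\left(z,c \right)} = c + z$
$8 \left(b{\left(4,2 \right)} - 4\right) = 8 \left(\left(2 + 4\right) - 4\right) = 8 \left(6 - 4\right) = 8 \cdot 2 = 16$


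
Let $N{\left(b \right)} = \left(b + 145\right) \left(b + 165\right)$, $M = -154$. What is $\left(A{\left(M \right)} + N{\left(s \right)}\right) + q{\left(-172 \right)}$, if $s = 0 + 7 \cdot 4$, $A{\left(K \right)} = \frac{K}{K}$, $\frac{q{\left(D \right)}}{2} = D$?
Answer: $33046$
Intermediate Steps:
$q{\left(D \right)} = 2 D$
$A{\left(K \right)} = 1$
$s = 28$ ($s = 0 + 28 = 28$)
$N{\left(b \right)} = \left(145 + b\right) \left(165 + b\right)$
$\left(A{\left(M \right)} + N{\left(s \right)}\right) + q{\left(-172 \right)} = \left(1 + \left(23925 + 28^{2} + 310 \cdot 28\right)\right) + 2 \left(-172\right) = \left(1 + \left(23925 + 784 + 8680\right)\right) - 344 = \left(1 + 33389\right) - 344 = 33390 - 344 = 33046$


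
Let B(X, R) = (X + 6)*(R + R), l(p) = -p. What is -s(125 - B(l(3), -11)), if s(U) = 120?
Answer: -120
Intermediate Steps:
B(X, R) = 2*R*(6 + X) (B(X, R) = (6 + X)*(2*R) = 2*R*(6 + X))
-s(125 - B(l(3), -11)) = -1*120 = -120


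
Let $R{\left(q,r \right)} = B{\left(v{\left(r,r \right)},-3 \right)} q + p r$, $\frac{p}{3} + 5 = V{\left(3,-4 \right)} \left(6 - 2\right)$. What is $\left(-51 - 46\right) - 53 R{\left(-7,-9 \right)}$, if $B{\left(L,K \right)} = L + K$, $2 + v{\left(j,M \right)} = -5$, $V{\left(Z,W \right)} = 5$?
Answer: $17658$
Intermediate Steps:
$v{\left(j,M \right)} = -7$ ($v{\left(j,M \right)} = -2 - 5 = -7$)
$p = 45$ ($p = -15 + 3 \cdot 5 \left(6 - 2\right) = -15 + 3 \cdot 5 \cdot 4 = -15 + 3 \cdot 20 = -15 + 60 = 45$)
$B{\left(L,K \right)} = K + L$
$R{\left(q,r \right)} = - 10 q + 45 r$ ($R{\left(q,r \right)} = \left(-3 - 7\right) q + 45 r = - 10 q + 45 r$)
$\left(-51 - 46\right) - 53 R{\left(-7,-9 \right)} = \left(-51 - 46\right) - 53 \left(\left(-10\right) \left(-7\right) + 45 \left(-9\right)\right) = \left(-51 - 46\right) - 53 \left(70 - 405\right) = -97 - -17755 = -97 + 17755 = 17658$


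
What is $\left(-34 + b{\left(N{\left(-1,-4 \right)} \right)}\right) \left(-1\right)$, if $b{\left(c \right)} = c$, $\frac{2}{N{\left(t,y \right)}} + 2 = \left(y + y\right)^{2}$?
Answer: $\frac{1053}{31} \approx 33.968$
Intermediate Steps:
$N{\left(t,y \right)} = \frac{2}{-2 + 4 y^{2}}$ ($N{\left(t,y \right)} = \frac{2}{-2 + \left(y + y\right)^{2}} = \frac{2}{-2 + \left(2 y\right)^{2}} = \frac{2}{-2 + 4 y^{2}}$)
$\left(-34 + b{\left(N{\left(-1,-4 \right)} \right)}\right) \left(-1\right) = \left(-34 + \frac{1}{-1 + 2 \left(-4\right)^{2}}\right) \left(-1\right) = \left(-34 + \frac{1}{-1 + 2 \cdot 16}\right) \left(-1\right) = \left(-34 + \frac{1}{-1 + 32}\right) \left(-1\right) = \left(-34 + \frac{1}{31}\right) \left(-1\right) = \left(- \frac{1053}{31}\right) \left(-1\right) = \frac{1053}{31}$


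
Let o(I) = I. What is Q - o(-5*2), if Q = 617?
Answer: 627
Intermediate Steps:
Q - o(-5*2) = 617 - (-5)*2 = 617 - 1*(-10) = 617 + 10 = 627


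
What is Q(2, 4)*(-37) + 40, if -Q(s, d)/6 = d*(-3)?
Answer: -2624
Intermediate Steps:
Q(s, d) = 18*d (Q(s, d) = -6*d*(-3) = -(-18)*d = 18*d)
Q(2, 4)*(-37) + 40 = (18*4)*(-37) + 40 = 72*(-37) + 40 = -2664 + 40 = -2624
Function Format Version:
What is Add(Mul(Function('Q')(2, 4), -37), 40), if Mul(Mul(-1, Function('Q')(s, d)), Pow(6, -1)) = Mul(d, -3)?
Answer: -2624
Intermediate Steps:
Function('Q')(s, d) = Mul(18, d) (Function('Q')(s, d) = Mul(-6, Mul(d, -3)) = Mul(-6, Mul(-3, d)) = Mul(18, d))
Add(Mul(Function('Q')(2, 4), -37), 40) = Add(Mul(Mul(18, 4), -37), 40) = Add(Mul(72, -37), 40) = Add(-2664, 40) = -2624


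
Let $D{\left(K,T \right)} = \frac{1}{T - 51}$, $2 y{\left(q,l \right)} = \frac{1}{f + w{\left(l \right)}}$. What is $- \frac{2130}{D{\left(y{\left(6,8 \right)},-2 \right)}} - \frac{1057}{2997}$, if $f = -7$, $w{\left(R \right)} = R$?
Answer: $\frac{338330273}{2997} \approx 1.1289 \cdot 10^{5}$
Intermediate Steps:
$y{\left(q,l \right)} = \frac{1}{2 \left(-7 + l\right)}$
$D{\left(K,T \right)} = \frac{1}{-51 + T}$
$- \frac{2130}{D{\left(y{\left(6,8 \right)},-2 \right)}} - \frac{1057}{2997} = - \frac{2130}{\frac{1}{-51 - 2}} - \frac{1057}{2997} = - \frac{2130}{\frac{1}{-53}} - \frac{1057}{2997} = - \frac{2130}{- \frac{1}{53}} - \frac{1057}{2997} = \left(-2130\right) \left(-53\right) - \frac{1057}{2997} = 112890 - \frac{1057}{2997} = \frac{338330273}{2997}$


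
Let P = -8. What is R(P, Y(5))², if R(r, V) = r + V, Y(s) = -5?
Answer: 169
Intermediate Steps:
R(r, V) = V + r
R(P, Y(5))² = (-5 - 8)² = (-13)² = 169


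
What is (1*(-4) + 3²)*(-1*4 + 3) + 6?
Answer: 1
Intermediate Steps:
(1*(-4) + 3²)*(-1*4 + 3) + 6 = (-4 + 9)*(-4 + 3) + 6 = 5*(-1) + 6 = -5 + 6 = 1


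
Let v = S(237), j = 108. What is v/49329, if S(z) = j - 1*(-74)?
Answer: 26/7047 ≈ 0.0036895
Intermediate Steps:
S(z) = 182 (S(z) = 108 - 1*(-74) = 108 + 74 = 182)
v = 182
v/49329 = 182/49329 = 182*(1/49329) = 26/7047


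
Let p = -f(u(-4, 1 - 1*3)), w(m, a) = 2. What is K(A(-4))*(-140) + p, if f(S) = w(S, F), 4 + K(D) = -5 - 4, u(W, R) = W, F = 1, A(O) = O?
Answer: 1818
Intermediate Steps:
K(D) = -13 (K(D) = -4 + (-5 - 4) = -4 - 9 = -13)
f(S) = 2
p = -2 (p = -1*2 = -2)
K(A(-4))*(-140) + p = -13*(-140) - 2 = 1820 - 2 = 1818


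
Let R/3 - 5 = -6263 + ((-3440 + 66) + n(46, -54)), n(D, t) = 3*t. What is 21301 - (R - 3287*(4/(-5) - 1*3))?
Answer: 190962/5 ≈ 38192.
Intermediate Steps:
R = -29382 (R = 15 + 3*(-6263 + ((-3440 + 66) + 3*(-54))) = 15 + 3*(-6263 + (-3374 - 162)) = 15 + 3*(-6263 - 3536) = 15 + 3*(-9799) = 15 - 29397 = -29382)
21301 - (R - 3287*(4/(-5) - 1*3)) = 21301 - (-29382 - 3287*(4/(-5) - 1*3)) = 21301 - (-29382 - 3287*(4*(-⅕) - 3)) = 21301 - (-29382 - 3287*(-⅘ - 3)) = 21301 - (-29382 - 3287*(-19/5)) = 21301 - (-29382 + 62453/5) = 21301 - 1*(-84457/5) = 21301 + 84457/5 = 190962/5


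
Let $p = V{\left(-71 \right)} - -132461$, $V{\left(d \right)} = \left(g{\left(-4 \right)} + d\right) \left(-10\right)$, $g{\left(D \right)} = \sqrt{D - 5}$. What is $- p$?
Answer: $-133171 + 30 i \approx -1.3317 \cdot 10^{5} + 30.0 i$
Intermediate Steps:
$g{\left(D \right)} = \sqrt{-5 + D}$
$V{\left(d \right)} = - 30 i - 10 d$ ($V{\left(d \right)} = \left(\sqrt{-5 - 4} + d\right) \left(-10\right) = \left(\sqrt{-9} + d\right) \left(-10\right) = \left(3 i + d\right) \left(-10\right) = \left(d + 3 i\right) \left(-10\right) = - 30 i - 10 d$)
$p = 133171 - 30 i$ ($p = \left(- 30 i - -710\right) - -132461 = \left(- 30 i + 710\right) + 132461 = \left(710 - 30 i\right) + 132461 = 133171 - 30 i \approx 1.3317 \cdot 10^{5} - 30.0 i$)
$- p = - (133171 - 30 i) = -133171 + 30 i$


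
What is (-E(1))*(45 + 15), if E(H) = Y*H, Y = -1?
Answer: 60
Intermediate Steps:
E(H) = -H
(-E(1))*(45 + 15) = (-(-1))*(45 + 15) = -1*(-1)*60 = 1*60 = 60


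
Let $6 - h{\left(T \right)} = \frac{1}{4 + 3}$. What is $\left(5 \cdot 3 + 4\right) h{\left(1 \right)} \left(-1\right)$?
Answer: $- \frac{779}{7} \approx -111.29$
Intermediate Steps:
$h{\left(T \right)} = \frac{41}{7}$ ($h{\left(T \right)} = 6 - \frac{1}{4 + 3} = 6 - \frac{1}{7} = \frac{41}{7}$)
$\left(5 \cdot 3 + 4\right) h{\left(1 \right)} \left(-1\right) = \left(5 \cdot 3 + 4\right) \frac{41}{7} \left(-1\right) = \left(15 + 4\right) \frac{41}{7} \left(-1\right) = 19 \cdot \frac{41}{7} \left(-1\right) = \frac{779}{7} \left(-1\right) = - \frac{779}{7}$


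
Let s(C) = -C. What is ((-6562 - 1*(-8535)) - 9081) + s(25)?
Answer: -7133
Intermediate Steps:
((-6562 - 1*(-8535)) - 9081) + s(25) = ((-6562 - 1*(-8535)) - 9081) - 1*25 = ((-6562 + 8535) - 9081) - 25 = (1973 - 9081) - 25 = -7108 - 25 = -7133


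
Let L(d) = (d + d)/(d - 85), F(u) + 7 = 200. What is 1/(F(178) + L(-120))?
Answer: 41/7961 ≈ 0.0051501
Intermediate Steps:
F(u) = 193 (F(u) = -7 + 200 = 193)
L(d) = 2*d/(-85 + d) (L(d) = (2*d)/(-85 + d) = 2*d/(-85 + d))
1/(F(178) + L(-120)) = 1/(193 + 2*(-120)/(-85 - 120)) = 1/(193 + 2*(-120)/(-205)) = 1/(193 + 2*(-120)*(-1/205)) = 1/(193 + 48/41) = 1/(7961/41) = 41/7961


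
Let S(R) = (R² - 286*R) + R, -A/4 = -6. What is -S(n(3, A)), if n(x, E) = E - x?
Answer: 5544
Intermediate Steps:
A = 24 (A = -4*(-6) = 24)
S(R) = R² - 285*R
-S(n(3, A)) = -(24 - 1*3)*(-285 + (24 - 1*3)) = -(24 - 3)*(-285 + (24 - 3)) = -21*(-285 + 21) = -21*(-264) = -1*(-5544) = 5544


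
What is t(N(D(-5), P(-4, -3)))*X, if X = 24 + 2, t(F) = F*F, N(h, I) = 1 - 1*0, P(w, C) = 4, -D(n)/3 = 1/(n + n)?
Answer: 26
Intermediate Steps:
D(n) = -3/(2*n) (D(n) = -3/(n + n) = -3*1/(2*n) = -3/(2*n))
N(h, I) = 1 (N(h, I) = 1 + 0 = 1)
t(F) = F**2
X = 26
t(N(D(-5), P(-4, -3)))*X = 1**2*26 = 1*26 = 26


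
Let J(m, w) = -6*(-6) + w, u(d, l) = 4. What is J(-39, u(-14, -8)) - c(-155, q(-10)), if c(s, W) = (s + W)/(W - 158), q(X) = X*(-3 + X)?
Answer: 1095/28 ≈ 39.107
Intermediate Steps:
J(m, w) = 36 + w
c(s, W) = (W + s)/(-158 + W)
J(-39, u(-14, -8)) - c(-155, q(-10)) = (36 + 4) - (-10*(-3 - 10) - 155)/(-158 - 10*(-3 - 10)) = 40 - (-10*(-13) - 155)/(-158 - 10*(-13)) = 40 - (130 - 155)/(-158 + 130) = 40 - (-25)/(-28) = 40 - (-1)*(-25)/28 = 40 - 1*25/28 = 40 - 25/28 = 1095/28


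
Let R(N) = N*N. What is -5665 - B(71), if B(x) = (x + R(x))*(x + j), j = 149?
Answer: -1130305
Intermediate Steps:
R(N) = N²
B(x) = (149 + x)*(x + x²) (B(x) = (x + x²)*(x + 149) = (x + x²)*(149 + x) = (149 + x)*(x + x²))
-5665 - B(71) = -5665 - 71*(149 + 71² + 150*71) = -5665 - 71*(149 + 5041 + 10650) = -5665 - 71*15840 = -5665 - 1*1124640 = -5665 - 1124640 = -1130305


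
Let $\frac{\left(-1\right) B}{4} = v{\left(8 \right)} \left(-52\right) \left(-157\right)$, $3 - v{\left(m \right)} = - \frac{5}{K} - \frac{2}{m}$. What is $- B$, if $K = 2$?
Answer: $187772$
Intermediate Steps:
$v{\left(m \right)} = \frac{11}{2} + \frac{2}{m}$ ($v{\left(m \right)} = 3 - \left(- \frac{5}{2} - \frac{2}{m}\right) = 3 + \left(\frac{5}{2} + \frac{2}{m}\right) = \frac{11}{2} + \frac{2}{m}$)
$B = -187772$ ($B = - 4 \left(\frac{11}{2} + \frac{2}{8}\right) \left(-52\right) \left(-157\right) = - 4 \left(\frac{11}{2} + 2 \cdot \frac{1}{8}\right) \left(-52\right) \left(-157\right) = - 4 \left(\frac{11}{2} + \frac{1}{4}\right) \left(-52\right) \left(-157\right) = - 4 \cdot \frac{23}{4} \left(-52\right) \left(-157\right) = - 4 \left(\left(-299\right) \left(-157\right)\right) = \left(-4\right) 46943 = -187772$)
$- B = \left(-1\right) \left(-187772\right) = 187772$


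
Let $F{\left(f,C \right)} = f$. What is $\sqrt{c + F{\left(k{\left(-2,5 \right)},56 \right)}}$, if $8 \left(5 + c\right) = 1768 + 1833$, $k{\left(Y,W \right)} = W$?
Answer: $\frac{\sqrt{7202}}{4} \approx 21.216$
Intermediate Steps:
$c = \frac{3561}{8}$ ($c = -5 + \frac{1768 + 1833}{8} = -5 + \frac{1}{8} \cdot 3601 = -5 + \frac{3601}{8} = \frac{3561}{8} \approx 445.13$)
$\sqrt{c + F{\left(k{\left(-2,5 \right)},56 \right)}} = \sqrt{\frac{3561}{8} + 5} = \sqrt{\frac{3601}{8}} = \frac{\sqrt{7202}}{4}$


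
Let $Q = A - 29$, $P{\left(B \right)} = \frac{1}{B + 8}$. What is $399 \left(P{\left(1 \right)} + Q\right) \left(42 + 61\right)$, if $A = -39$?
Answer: $- \frac{8370089}{3} \approx -2.79 \cdot 10^{6}$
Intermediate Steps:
$P{\left(B \right)} = \frac{1}{8 + B}$
$Q = -68$ ($Q = -39 - 29 = -68$)
$399 \left(P{\left(1 \right)} + Q\right) \left(42 + 61\right) = 399 \left(\frac{1}{8 + 1} - 68\right) \left(42 + 61\right) = 399 \left(\frac{1}{9} - 68\right) 103 = 399 \left(\left(- \frac{611}{9}\right) 103\right) = 399 \left(- \frac{62933}{9}\right) = - \frac{8370089}{3}$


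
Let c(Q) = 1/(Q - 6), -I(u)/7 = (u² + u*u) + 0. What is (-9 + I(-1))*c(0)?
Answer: 23/6 ≈ 3.8333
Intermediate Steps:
I(u) = -14*u² (I(u) = -7*((u² + u*u) + 0) = -7*((u² + u²) + 0) = -7*(2*u² + 0) = -14*u²)
c(Q) = 1/(-6 + Q)
(-9 + I(-1))*c(0) = (-9 - 14*(-1)²)/(-6 + 0) = (-9 - 14*1)/(-6) = (-9 - 14)*(-⅙) = -23*(-⅙) = 23/6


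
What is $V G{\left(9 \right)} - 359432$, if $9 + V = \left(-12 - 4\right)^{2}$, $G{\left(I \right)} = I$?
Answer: $-357209$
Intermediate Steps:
$V = 247$ ($V = -9 + \left(-12 - 4\right)^{2} = -9 + \left(-16\right)^{2} = -9 + 256 = 247$)
$V G{\left(9 \right)} - 359432 = 247 \cdot 9 - 359432 = 2223 - 359432 = -357209$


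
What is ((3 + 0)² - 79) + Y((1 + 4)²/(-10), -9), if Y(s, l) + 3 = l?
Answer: -82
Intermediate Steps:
Y(s, l) = -3 + l
((3 + 0)² - 79) + Y((1 + 4)²/(-10), -9) = ((3 + 0)² - 79) + (-3 - 9) = (3² - 79) - 12 = (9 - 79) - 12 = -70 - 12 = -82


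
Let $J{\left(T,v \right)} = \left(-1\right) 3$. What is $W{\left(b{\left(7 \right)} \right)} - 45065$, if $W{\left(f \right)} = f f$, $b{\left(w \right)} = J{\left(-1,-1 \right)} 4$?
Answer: $-44921$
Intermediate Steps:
$J{\left(T,v \right)} = -3$
$b{\left(w \right)} = -12$ ($b{\left(w \right)} = \left(-3\right) 4 = -12$)
$W{\left(f \right)} = f^{2}$
$W{\left(b{\left(7 \right)} \right)} - 45065 = \left(-12\right)^{2} - 45065 = 144 - 45065 = -44921$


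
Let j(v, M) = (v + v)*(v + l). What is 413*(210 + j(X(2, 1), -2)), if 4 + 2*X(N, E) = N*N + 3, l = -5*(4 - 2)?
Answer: 152397/2 ≈ 76199.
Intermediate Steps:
l = -10 (l = -5*2 = -10)
X(N, E) = -1/2 + N**2/2 (X(N, E) = -2 + (N*N + 3)/2 = -2 + (N**2 + 3)/2 = -2 + (3 + N**2)/2 = -2 + (3/2 + N**2/2) = -1/2 + N**2/2)
j(v, M) = 2*v*(-10 + v) (j(v, M) = (v + v)*(v - 10) = (2*v)*(-10 + v) = 2*v*(-10 + v))
413*(210 + j(X(2, 1), -2)) = 413*(210 + 2*(-1/2 + (1/2)*2**2)*(-10 + (-1/2 + (1/2)*2**2))) = 413*(210 + 2*(-1/2 + (1/2)*4)*(-10 + (-1/2 + (1/2)*4))) = 413*(210 + 2*(-1/2 + 2)*(-10 + (-1/2 + 2))) = 413*(210 + 2*(3/2)*(-10 + 3/2)) = 413*(210 + 2*(3/2)*(-17/2)) = 413*(210 - 51/2) = 413*(369/2) = 152397/2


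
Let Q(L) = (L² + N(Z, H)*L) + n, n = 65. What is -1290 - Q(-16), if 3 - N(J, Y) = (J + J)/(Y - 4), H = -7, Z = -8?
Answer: -17449/11 ≈ -1586.3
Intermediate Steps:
N(J, Y) = 3 - 2*J/(-4 + Y) (N(J, Y) = 3 - (J + J)/(Y - 4) = 3 - 2*J/(-4 + Y))
Q(L) = 65 + L² + 17*L/11 (Q(L) = (L² + ((-12 - 2*(-8) + 3*(-7))/(-4 - 7))*L) + 65 = (L² + ((-12 + 16 - 21)/(-11))*L) + 65 = (L² + (-1/11*(-17))*L) + 65 = (L² + 17*L/11) + 65 = 65 + L² + 17*L/11)
-1290 - Q(-16) = -1290 - (65 + (-16)² + (17/11)*(-16)) = -1290 - (65 + 256 - 272/11) = -1290 - 1*3259/11 = -1290 - 3259/11 = -17449/11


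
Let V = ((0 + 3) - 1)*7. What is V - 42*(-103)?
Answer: 4340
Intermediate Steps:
V = 14 (V = (3 - 1)*7 = 2*7 = 14)
V - 42*(-103) = 14 - 42*(-103) = 14 + 4326 = 4340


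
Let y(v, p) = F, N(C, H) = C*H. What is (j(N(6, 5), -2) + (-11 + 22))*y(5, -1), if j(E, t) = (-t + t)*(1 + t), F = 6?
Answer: 66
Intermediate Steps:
y(v, p) = 6
j(E, t) = 0 (j(E, t) = 0*(1 + t) = 0)
(j(N(6, 5), -2) + (-11 + 22))*y(5, -1) = (0 + (-11 + 22))*6 = (0 + 11)*6 = 11*6 = 66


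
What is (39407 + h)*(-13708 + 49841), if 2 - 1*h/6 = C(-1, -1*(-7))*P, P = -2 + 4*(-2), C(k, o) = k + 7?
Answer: 1437334607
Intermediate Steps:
C(k, o) = 7 + k
P = -10 (P = -2 - 8 = -10)
h = 372 (h = 12 - 6*(7 - 1)*(-10) = 12 - 36*(-10) = 12 - 6*(-60) = 12 + 360 = 372)
(39407 + h)*(-13708 + 49841) = (39407 + 372)*(-13708 + 49841) = 39779*36133 = 1437334607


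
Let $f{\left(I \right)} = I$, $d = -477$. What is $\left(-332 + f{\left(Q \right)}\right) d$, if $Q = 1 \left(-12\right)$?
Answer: $164088$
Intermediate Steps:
$Q = -12$
$\left(-332 + f{\left(Q \right)}\right) d = \left(-332 - 12\right) \left(-477\right) = \left(-344\right) \left(-477\right) = 164088$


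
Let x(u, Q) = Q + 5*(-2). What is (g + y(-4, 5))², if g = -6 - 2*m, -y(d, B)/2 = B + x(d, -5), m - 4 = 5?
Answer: 16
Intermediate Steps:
m = 9 (m = 4 + 5 = 9)
x(u, Q) = -10 + Q (x(u, Q) = Q - 10 = -10 + Q)
y(d, B) = 30 - 2*B (y(d, B) = -2*(B + (-10 - 5)) = -2*(B - 15) = -2*(-15 + B) = 30 - 2*B)
g = -24 (g = -6 - 2*9 = -6 - 18 = -24)
(g + y(-4, 5))² = (-24 + (30 - 2*5))² = (-24 + (30 - 10))² = (-24 + 20)² = (-4)² = 16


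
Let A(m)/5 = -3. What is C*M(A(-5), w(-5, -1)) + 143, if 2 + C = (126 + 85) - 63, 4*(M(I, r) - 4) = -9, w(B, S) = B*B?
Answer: 797/2 ≈ 398.50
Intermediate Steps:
w(B, S) = B**2
A(m) = -15 (A(m) = 5*(-3) = -15)
M(I, r) = 7/4 (M(I, r) = 4 + (1/4)*(-9) = 4 - 9/4 = 7/4)
C = 146 (C = -2 + ((126 + 85) - 63) = -2 + (211 - 63) = -2 + 148 = 146)
C*M(A(-5), w(-5, -1)) + 143 = 146*(7/4) + 143 = 511/2 + 143 = 797/2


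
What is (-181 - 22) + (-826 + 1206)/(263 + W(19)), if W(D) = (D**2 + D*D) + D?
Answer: -50858/251 ≈ -202.62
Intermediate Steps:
W(D) = D + 2*D**2 (W(D) = (D**2 + D**2) + D = 2*D**2 + D = D + 2*D**2)
(-181 - 22) + (-826 + 1206)/(263 + W(19)) = (-181 - 22) + (-826 + 1206)/(263 + 19*(1 + 2*19)) = -203 + 380/(263 + 19*(1 + 38)) = -203 + 380/(263 + 19*39) = -203 + 380/(263 + 741) = -203 + 380/1004 = -203 + 380*(1/1004) = -203 + 95/251 = -50858/251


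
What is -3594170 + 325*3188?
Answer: -2558070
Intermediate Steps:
-3594170 + 325*3188 = -3594170 + 1036100 = -2558070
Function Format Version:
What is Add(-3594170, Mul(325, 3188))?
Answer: -2558070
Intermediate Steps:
Add(-3594170, Mul(325, 3188)) = Add(-3594170, 1036100) = -2558070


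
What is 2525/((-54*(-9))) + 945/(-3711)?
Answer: 2970335/601182 ≈ 4.9408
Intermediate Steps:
2525/((-54*(-9))) + 945/(-3711) = 2525/486 + 945*(-1/3711) = 2525*(1/486) - 315/1237 = 2525/486 - 315/1237 = 2970335/601182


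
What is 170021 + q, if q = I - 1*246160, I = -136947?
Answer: -213086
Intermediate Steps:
q = -383107 (q = -136947 - 1*246160 = -136947 - 246160 = -383107)
170021 + q = 170021 - 383107 = -213086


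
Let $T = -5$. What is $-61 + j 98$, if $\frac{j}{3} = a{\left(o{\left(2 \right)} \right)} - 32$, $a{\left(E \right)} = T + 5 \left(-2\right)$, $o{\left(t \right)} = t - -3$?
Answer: $-13879$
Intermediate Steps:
$o{\left(t \right)} = 3 + t$ ($o{\left(t \right)} = t + 3 = 3 + t$)
$a{\left(E \right)} = -15$ ($a{\left(E \right)} = -5 + 5 \left(-2\right) = -5 - 10 = -15$)
$j = -141$ ($j = 3 \left(-15 - 32\right) = 3 \left(-47\right) = -141$)
$-61 + j 98 = -61 - 13818 = -13879$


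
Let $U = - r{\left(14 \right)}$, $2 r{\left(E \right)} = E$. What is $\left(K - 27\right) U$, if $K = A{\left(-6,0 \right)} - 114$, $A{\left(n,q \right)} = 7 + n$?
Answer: $980$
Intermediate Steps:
$K = -113$ ($K = \left(7 - 6\right) - 114 = 1 - 114 = -113$)
$r{\left(E \right)} = \frac{E}{2}$
$U = -7$ ($U = - \frac{14}{2} = \left(-1\right) 7 = -7$)
$\left(K - 27\right) U = \left(-113 - 27\right) \left(-7\right) = \left(-140\right) \left(-7\right) = 980$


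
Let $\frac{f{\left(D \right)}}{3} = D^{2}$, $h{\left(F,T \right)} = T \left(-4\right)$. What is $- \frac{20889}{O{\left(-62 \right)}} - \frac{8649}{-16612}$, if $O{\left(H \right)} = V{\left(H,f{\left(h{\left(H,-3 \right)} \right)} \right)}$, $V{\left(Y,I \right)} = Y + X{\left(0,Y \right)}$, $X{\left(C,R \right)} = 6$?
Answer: $\frac{86873103}{232568} \approx 373.54$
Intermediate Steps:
$h{\left(F,T \right)} = - 4 T$
$f{\left(D \right)} = 3 D^{2}$
$V{\left(Y,I \right)} = 6 + Y$ ($V{\left(Y,I \right)} = Y + 6 = 6 + Y$)
$O{\left(H \right)} = 6 + H$
$- \frac{20889}{O{\left(-62 \right)}} - \frac{8649}{-16612} = - \frac{20889}{6 - 62} - \frac{8649}{-16612} = - \frac{20889}{-56} - - \frac{8649}{16612} = \left(-20889\right) \left(- \frac{1}{56}\right) + \frac{8649}{16612} = \frac{20889}{56} + \frac{8649}{16612} = \frac{86873103}{232568}$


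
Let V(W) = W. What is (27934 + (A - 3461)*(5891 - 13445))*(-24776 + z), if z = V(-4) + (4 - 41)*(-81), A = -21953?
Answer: -4182451232070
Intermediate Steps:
z = 2993 (z = -4 + (4 - 41)*(-81) = -4 - 37*(-81) = -4 + 2997 = 2993)
(27934 + (A - 3461)*(5891 - 13445))*(-24776 + z) = (27934 + (-21953 - 3461)*(5891 - 13445))*(-24776 + 2993) = (27934 - 25414*(-7554))*(-21783) = (27934 + 191977356)*(-21783) = 192005290*(-21783) = -4182451232070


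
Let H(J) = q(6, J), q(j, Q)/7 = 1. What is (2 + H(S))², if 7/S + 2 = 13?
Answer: 81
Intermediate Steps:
S = 7/11 (S = 7/(-2 + 13) = 7/11 ≈ 0.63636)
q(j, Q) = 7 (q(j, Q) = 7*1 = 7)
H(J) = 7
(2 + H(S))² = (2 + 7)² = 9² = 81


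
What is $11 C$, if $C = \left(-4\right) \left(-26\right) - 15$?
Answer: $979$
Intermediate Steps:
$C = 89$ ($C = 104 - 15 = 89$)
$11 C = 11 \cdot 89 = 979$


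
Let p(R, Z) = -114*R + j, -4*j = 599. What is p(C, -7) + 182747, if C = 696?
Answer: 413013/4 ≈ 1.0325e+5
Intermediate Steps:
j = -599/4 (j = -1/4*599 = -599/4 ≈ -149.75)
p(R, Z) = -599/4 - 114*R (p(R, Z) = -114*R - 599/4 = -599/4 - 114*R)
p(C, -7) + 182747 = (-599/4 - 114*696) + 182747 = (-599/4 - 79344) + 182747 = -317975/4 + 182747 = 413013/4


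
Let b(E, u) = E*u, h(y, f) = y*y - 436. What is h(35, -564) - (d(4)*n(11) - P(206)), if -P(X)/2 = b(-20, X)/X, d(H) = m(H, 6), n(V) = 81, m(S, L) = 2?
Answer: 667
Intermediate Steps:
h(y, f) = -436 + y**2 (h(y, f) = y**2 - 436 = -436 + y**2)
d(H) = 2
P(X) = 40 (P(X) = -2*(-20*X)/X = -2*(-20) = 40)
h(35, -564) - (d(4)*n(11) - P(206)) = (-436 + 35**2) - (2*81 - 1*40) = (-436 + 1225) - (162 - 40) = 789 - 1*122 = 789 - 122 = 667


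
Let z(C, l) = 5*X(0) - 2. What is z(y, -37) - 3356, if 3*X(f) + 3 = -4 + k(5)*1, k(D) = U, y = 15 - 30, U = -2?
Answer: -3373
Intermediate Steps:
y = -15
k(D) = -2
X(f) = -3 (X(f) = -1 + (-4 - 2*1)/3 = -1 + (-4 - 2)/3 = -1 + (⅓)*(-6) = -1 - 2 = -3)
z(C, l) = -17 (z(C, l) = 5*(-3) - 2 = -15 - 2 = -17)
z(y, -37) - 3356 = -17 - 3356 = -3373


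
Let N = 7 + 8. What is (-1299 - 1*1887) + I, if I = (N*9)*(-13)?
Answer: -4941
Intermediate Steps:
N = 15
I = -1755 (I = (15*9)*(-13) = 135*(-13) = -1755)
(-1299 - 1*1887) + I = (-1299 - 1*1887) - 1755 = (-1299 - 1887) - 1755 = -3186 - 1755 = -4941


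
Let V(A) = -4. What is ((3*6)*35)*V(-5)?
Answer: -2520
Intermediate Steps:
((3*6)*35)*V(-5) = ((3*6)*35)*(-4) = (18*35)*(-4) = 630*(-4) = -2520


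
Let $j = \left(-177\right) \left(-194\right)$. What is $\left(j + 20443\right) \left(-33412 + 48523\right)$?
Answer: $827795691$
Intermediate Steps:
$j = 34338$
$\left(j + 20443\right) \left(-33412 + 48523\right) = \left(34338 + 20443\right) \left(-33412 + 48523\right) = 54781 \cdot 15111 = 827795691$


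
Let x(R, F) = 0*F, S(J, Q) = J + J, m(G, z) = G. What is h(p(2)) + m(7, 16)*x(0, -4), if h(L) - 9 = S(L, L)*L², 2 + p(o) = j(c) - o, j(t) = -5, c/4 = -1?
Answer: -1449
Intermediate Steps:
c = -4 (c = 4*(-1) = -4)
S(J, Q) = 2*J
x(R, F) = 0
p(o) = -7 - o (p(o) = -2 + (-5 - o) = -7 - o)
h(L) = 9 + 2*L³ (h(L) = 9 + (2*L)*L² = 9 + 2*L³)
h(p(2)) + m(7, 16)*x(0, -4) = (9 + 2*(-7 - 1*2)³) + 7*0 = (9 + 2*(-7 - 2)³) + 0 = (9 + 2*(-9)³) + 0 = (9 + 2*(-729)) + 0 = (9 - 1458) + 0 = -1449 + 0 = -1449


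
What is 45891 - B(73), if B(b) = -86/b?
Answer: 3350129/73 ≈ 45892.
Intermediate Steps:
45891 - B(73) = 45891 - (-86)/73 = 45891 - 1*(-86/73) = 45891 + 86/73 = 3350129/73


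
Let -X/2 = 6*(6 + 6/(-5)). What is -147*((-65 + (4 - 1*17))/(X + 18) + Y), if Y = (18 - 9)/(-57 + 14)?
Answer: -122402/473 ≈ -258.78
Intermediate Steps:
Y = -9/43 (Y = 9/(-43) = 9*(-1/43) = -9/43 ≈ -0.20930)
X = -288/5 (X = -12*(6 + 6/(-5)) = -12*(6 + 6*(-⅕)) = -12*(6 - 6/5) = -12*24/5 = -2*144/5 = -288/5 ≈ -57.600)
-147*((-65 + (4 - 1*17))/(X + 18) + Y) = -147*((-65 + (4 - 1*17))/(-288/5 + 18) - 9/43) = -147*((-65 + (4 - 17))/(-198/5) - 9/43) = -147*((-65 - 13)*(-5/198) - 9/43) = -147*(-78*(-5/198) - 9/43) = -147*(65/33 - 9/43) = -147*2498/1419 = -122402/473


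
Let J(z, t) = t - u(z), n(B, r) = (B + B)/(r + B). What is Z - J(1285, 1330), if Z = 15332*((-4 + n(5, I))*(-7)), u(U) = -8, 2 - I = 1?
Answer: 747254/3 ≈ 2.4908e+5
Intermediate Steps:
I = 1 (I = 2 - 1*1 = 2 - 1 = 1)
n(B, r) = 2*B/(B + r) (n(B, r) = (2*B)/(B + r) = 2*B/(B + r))
J(z, t) = 8 + t (J(z, t) = t - 1*(-8) = t + 8 = 8 + t)
Z = 751268/3 (Z = 15332*((-4 + 2*5/(5 + 1))*(-7)) = 15332*((-4 + 2*5/6)*(-7)) = 15332*((-4 + 2*5*(⅙))*(-7)) = 15332*((-4 + 5/3)*(-7)) = 15332*(-7/3*(-7)) = 15332*(49/3) = 751268/3 ≈ 2.5042e+5)
Z - J(1285, 1330) = 751268/3 - (8 + 1330) = 751268/3 - 1*1338 = 751268/3 - 1338 = 747254/3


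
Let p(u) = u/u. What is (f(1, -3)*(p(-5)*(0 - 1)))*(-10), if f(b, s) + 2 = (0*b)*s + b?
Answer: -10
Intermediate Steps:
p(u) = 1
f(b, s) = -2 + b (f(b, s) = -2 + ((0*b)*s + b) = -2 + (0*s + b) = -2 + (0 + b) = -2 + b)
(f(1, -3)*(p(-5)*(0 - 1)))*(-10) = ((-2 + 1)*(1*(0 - 1)))*(-10) = -(-1)*(-10) = -1*(-1)*(-10) = 1*(-10) = -10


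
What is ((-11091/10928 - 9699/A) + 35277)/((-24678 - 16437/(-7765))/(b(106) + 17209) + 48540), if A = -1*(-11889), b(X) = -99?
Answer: 101483477179485424825/139641048453559113144 ≈ 0.72675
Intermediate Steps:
A = 11889
((-11091/10928 - 9699/A) + 35277)/((-24678 - 16437/(-7765))/(b(106) + 17209) + 48540) = ((-11091/10928 - 9699/11889) + 35277)/((-24678 - 16437/(-7765))/(-99 + 17209) + 48540) = ((-11091*1/10928 - 9699*1/11889) + 35277)/((-24678 - 16437*(-1/7765))/17110 + 48540) = ((-11091/10928 - 3233/3963) + 35277)/((-24678 + 16437/7765)*(1/17110) + 48540) = (-79283857/43307664 + 35277)/(-191608233/7765*1/17110 + 48540) = 1527685179071/(43307664*(-191608233/132859150 + 48540)) = 1527685179071/(43307664*(6448791532767/132859150)) = (1527685179071/43307664)*(132859150/6448791532767) = 101483477179485424825/139641048453559113144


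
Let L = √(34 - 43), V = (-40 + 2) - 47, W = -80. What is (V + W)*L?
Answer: -495*I ≈ -495.0*I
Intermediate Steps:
V = -85 (V = -38 - 47 = -85)
L = 3*I (L = √(-9) = 3*I ≈ 3.0*I)
(V + W)*L = (-85 - 80)*(3*I) = -495*I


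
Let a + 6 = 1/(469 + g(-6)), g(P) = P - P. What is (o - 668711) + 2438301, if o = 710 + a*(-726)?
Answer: 832312938/469 ≈ 1.7747e+6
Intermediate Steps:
g(P) = 0
a = -2813/469 (a = -6 + 1/(469 + 0) = -6 + 1/469 = -2813/469 ≈ -5.9979)
o = 2375228/469 (o = 710 - 2813/469*(-726) = 710 + 2042238/469 = 2375228/469 ≈ 5064.5)
(o - 668711) + 2438301 = (2375228/469 - 668711) + 2438301 = -311250231/469 + 2438301 = 832312938/469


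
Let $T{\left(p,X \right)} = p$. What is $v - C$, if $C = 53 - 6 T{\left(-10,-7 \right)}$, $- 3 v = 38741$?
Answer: $- \frac{39080}{3} \approx -13027.0$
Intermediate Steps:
$v = - \frac{38741}{3}$ ($v = \left(- \frac{1}{3}\right) 38741 = - \frac{38741}{3} \approx -12914.0$)
$C = 113$ ($C = 53 - -60 = 53 + 60 = 113$)
$v - C = - \frac{38741}{3} - 113 = - \frac{39080}{3}$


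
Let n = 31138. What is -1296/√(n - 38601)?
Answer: 1296*I*√7463/7463 ≈ 15.002*I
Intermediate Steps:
-1296/√(n - 38601) = -1296/√(31138 - 38601) = -1296*(-I*√7463/7463) = -(-1296)*I*√7463/7463 = 1296*I*√7463/7463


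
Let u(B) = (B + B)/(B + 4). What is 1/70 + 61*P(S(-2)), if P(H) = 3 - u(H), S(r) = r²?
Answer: 8541/70 ≈ 122.01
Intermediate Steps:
u(B) = 2*B/(4 + B) (u(B) = (2*B)/(4 + B) = 2*B/(4 + B))
P(H) = 3 - 2*H/(4 + H)
1/70 + 61*P(S(-2)) = 1/70 + 61*((12 + (-2)²)/(4 + (-2)²)) = 1/70 + 61*((12 + 4)/(4 + 4)) = 1/70 + 61*(16/8) = 1/70 + 61*((⅛)*16) = 1/70 + 61*2 = 1/70 + 122 = 8541/70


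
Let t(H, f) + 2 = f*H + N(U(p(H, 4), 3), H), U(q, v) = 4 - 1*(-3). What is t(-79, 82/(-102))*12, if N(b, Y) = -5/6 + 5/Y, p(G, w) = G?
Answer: 976842/1343 ≈ 727.36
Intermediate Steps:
U(q, v) = 7 (U(q, v) = 4 + 3 = 7)
N(b, Y) = -⅚ + 5/Y (N(b, Y) = -5*⅙ + 5/Y = -⅚ + 5/Y)
t(H, f) = -17/6 + 5/H + H*f (t(H, f) = -2 + (f*H + (-⅚ + 5/H)) = -2 + (H*f + (-⅚ + 5/H)) = -2 + (-⅚ + 5/H + H*f) = -17/6 + 5/H + H*f)
t(-79, 82/(-102))*12 = (-17/6 + 5/(-79) - 6478/(-102))*12 = (-17/6 + 5*(-1/79) - 6478*(-1)/102)*12 = (-17/6 - 5/79 - 79*(-41/51))*12 = (-17/6 - 5/79 + 3239/51)*12 = (162807/2686)*12 = 976842/1343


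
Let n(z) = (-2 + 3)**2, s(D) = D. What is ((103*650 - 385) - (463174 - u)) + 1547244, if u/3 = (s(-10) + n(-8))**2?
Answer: 1150878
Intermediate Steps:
n(z) = 1 (n(z) = 1**2 = 1)
u = 243 (u = 3*(-10 + 1)**2 = 3*(-9)**2 = 3*81 = 243)
((103*650 - 385) - (463174 - u)) + 1547244 = ((103*650 - 385) - (463174 - 1*243)) + 1547244 = ((66950 - 385) - (463174 - 243)) + 1547244 = (66565 - 1*462931) + 1547244 = (66565 - 462931) + 1547244 = -396366 + 1547244 = 1150878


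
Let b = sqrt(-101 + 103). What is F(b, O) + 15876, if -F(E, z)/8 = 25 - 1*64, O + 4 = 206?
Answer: 16188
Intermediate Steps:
O = 202 (O = -4 + 206 = 202)
b = sqrt(2) ≈ 1.4142
F(E, z) = 312 (F(E, z) = -8*(25 - 1*64) = -8*(25 - 64) = -8*(-39) = 312)
F(b, O) + 15876 = 312 + 15876 = 16188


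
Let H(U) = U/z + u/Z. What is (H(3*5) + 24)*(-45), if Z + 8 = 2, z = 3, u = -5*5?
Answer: -2985/2 ≈ -1492.5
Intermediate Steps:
u = -25
Z = -6 (Z = -8 + 2 = -6)
H(U) = 25/6 + U/3 (H(U) = U/3 - 25/(-6) = U*(⅓) - 25*(-⅙) = U/3 + 25/6 = 25/6 + U/3)
(H(3*5) + 24)*(-45) = ((25/6 + (3*5)/3) + 24)*(-45) = ((25/6 + (⅓)*15) + 24)*(-45) = ((25/6 + 5) + 24)*(-45) = (55/6 + 24)*(-45) = (199/6)*(-45) = -2985/2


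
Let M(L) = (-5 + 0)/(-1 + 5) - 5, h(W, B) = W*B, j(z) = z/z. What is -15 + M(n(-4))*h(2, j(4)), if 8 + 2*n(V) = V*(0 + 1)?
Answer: -55/2 ≈ -27.500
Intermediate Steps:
j(z) = 1
h(W, B) = B*W
n(V) = -4 + V/2 (n(V) = -4 + (V*(0 + 1))/2 = -4 + (V*1)/2 = -4 + V/2)
M(L) = -25/4 (M(L) = -5/4 - 5 = -25/4)
-15 + M(n(-4))*h(2, j(4)) = -15 - 25*2/4 = -15 - 25/4*2 = -15 - 25/2 = -55/2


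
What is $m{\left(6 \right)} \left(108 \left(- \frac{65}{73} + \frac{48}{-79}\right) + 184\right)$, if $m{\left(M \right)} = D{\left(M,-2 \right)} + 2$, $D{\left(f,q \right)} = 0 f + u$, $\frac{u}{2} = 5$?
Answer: $\frac{1537392}{5767} \approx 266.58$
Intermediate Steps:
$u = 10$ ($u = 2 \cdot 5 = 10$)
$D{\left(f,q \right)} = 10$ ($D{\left(f,q \right)} = 0 f + 10 = 0 + 10 = 10$)
$m{\left(M \right)} = 12$ ($m{\left(M \right)} = 10 + 2 = 12$)
$m{\left(6 \right)} \left(108 \left(- \frac{65}{73} + \frac{48}{-79}\right) + 184\right) = 12 \left(108 \left(- \frac{65}{73} + \frac{48}{-79}\right) + 184\right) = 12 \left(108 \left(\left(-65\right) \frac{1}{73} + 48 \left(- \frac{1}{79}\right)\right) + 184\right) = 12 \left(108 \left(- \frac{65}{73} - \frac{48}{79}\right) + 184\right) = 12 \left(108 \left(- \frac{8639}{5767}\right) + 184\right) = 12 \left(- \frac{933012}{5767} + 184\right) = 12 \cdot \frac{128116}{5767} = \frac{1537392}{5767}$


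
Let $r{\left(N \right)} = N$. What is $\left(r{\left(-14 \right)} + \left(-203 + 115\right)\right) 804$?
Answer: $-82008$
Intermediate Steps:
$\left(r{\left(-14 \right)} + \left(-203 + 115\right)\right) 804 = \left(-14 + \left(-203 + 115\right)\right) 804 = \left(-14 - 88\right) 804 = \left(-102\right) 804 = -82008$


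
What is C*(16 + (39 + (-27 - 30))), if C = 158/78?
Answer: -158/39 ≈ -4.0513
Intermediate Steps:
C = 79/39 (C = 158*(1/78) = 79/39 ≈ 2.0256)
C*(16 + (39 + (-27 - 30))) = 79*(16 + (39 + (-27 - 30)))/39 = 79*(16 + (39 - 57))/39 = 79*(16 - 18)/39 = (79/39)*(-2) = -158/39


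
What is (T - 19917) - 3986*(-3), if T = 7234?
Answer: -725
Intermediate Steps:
(T - 19917) - 3986*(-3) = (7234 - 19917) - 3986*(-3) = -12683 + 11958 = -725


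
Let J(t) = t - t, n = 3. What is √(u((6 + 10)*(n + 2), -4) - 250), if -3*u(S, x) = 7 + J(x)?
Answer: I*√2271/3 ≈ 15.885*I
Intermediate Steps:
J(t) = 0
u(S, x) = -7/3 (u(S, x) = -(7 + 0)/3 = -⅓*7 = -7/3)
√(u((6 + 10)*(n + 2), -4) - 250) = √(-7/3 - 250) = √(-757/3) = I*√2271/3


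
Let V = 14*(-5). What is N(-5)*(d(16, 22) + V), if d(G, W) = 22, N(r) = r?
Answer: 240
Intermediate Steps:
V = -70
N(-5)*(d(16, 22) + V) = -5*(22 - 70) = -5*(-48) = 240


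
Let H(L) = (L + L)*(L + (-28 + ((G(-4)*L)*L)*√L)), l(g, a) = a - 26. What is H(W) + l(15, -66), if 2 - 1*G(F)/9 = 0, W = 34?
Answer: 316 + 1414944*√34 ≈ 8.2508e+6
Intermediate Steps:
G(F) = 18 (G(F) = 18 - 9*0 = 18 + 0 = 18)
l(g, a) = -26 + a
H(L) = 2*L*(-28 + L + 18*L^(5/2)) (H(L) = (L + L)*(L + (-28 + ((18*L)*L)*√L)) = (2*L)*(L + (-28 + (18*L²)*√L)) = (2*L)*(L + (-28 + 18*L^(5/2))) = (2*L)*(-28 + L + 18*L^(5/2)) = 2*L*(-28 + L + 18*L^(5/2)))
H(W) + l(15, -66) = (-56*34 + 2*34² + 36*34^(7/2)) + (-26 - 66) = (-1904 + 2*1156 + 36*(39304*√34)) - 92 = (-1904 + 2312 + 1414944*√34) - 92 = (408 + 1414944*√34) - 92 = 316 + 1414944*√34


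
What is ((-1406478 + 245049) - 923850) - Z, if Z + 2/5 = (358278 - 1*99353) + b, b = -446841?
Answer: -9486813/5 ≈ -1.8974e+6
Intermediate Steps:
Z = -939582/5 (Z = -⅖ + ((358278 - 1*99353) - 446841) = -⅖ + ((358278 - 99353) - 446841) = -⅖ + (258925 - 446841) = -⅖ - 187916 = -939582/5 ≈ -1.8792e+5)
((-1406478 + 245049) - 923850) - Z = ((-1406478 + 245049) - 923850) - 1*(-939582/5) = (-1161429 - 923850) + 939582/5 = -2085279 + 939582/5 = -9486813/5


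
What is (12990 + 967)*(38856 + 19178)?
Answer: 809980538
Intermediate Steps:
(12990 + 967)*(38856 + 19178) = 13957*58034 = 809980538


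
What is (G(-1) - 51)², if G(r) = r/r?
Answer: 2500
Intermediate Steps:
G(r) = 1
(G(-1) - 51)² = (1 - 51)² = (-50)² = 2500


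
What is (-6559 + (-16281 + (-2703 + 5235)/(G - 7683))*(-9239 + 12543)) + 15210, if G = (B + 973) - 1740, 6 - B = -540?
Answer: -13284853360/247 ≈ -5.3785e+7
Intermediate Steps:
B = 546 (B = 6 - 1*(-540) = 6 + 540 = 546)
G = -221 (G = (546 + 973) - 1740 = 1519 - 1740 = -221)
(-6559 + (-16281 + (-2703 + 5235)/(G - 7683))*(-9239 + 12543)) + 15210 = (-6559 + (-16281 + (-2703 + 5235)/(-221 - 7683))*(-9239 + 12543)) + 15210 = (-6559 + (-16281 + 2532/(-7904))*3304) + 15210 = (-6559 + (-16281 + 2532*(-1/7904))*3304) + 15210 = (-6559 + (-16281 - 633/1976)*3304) + 15210 = (-6559 - 32171889/1976*3304) + 15210 = (-6559 - 13286990157/247) + 15210 = -13288610230/247 + 15210 = -13284853360/247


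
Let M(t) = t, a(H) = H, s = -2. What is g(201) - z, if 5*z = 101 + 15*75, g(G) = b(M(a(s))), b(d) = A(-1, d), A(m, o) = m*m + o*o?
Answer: -1201/5 ≈ -240.20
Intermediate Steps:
A(m, o) = m² + o²
b(d) = 1 + d² (b(d) = (-1)² + d² = 1 + d²)
g(G) = 5 (g(G) = 1 + (-2)² = 1 + 4 = 5)
z = 1226/5 (z = (101 + 15*75)/5 = (101 + 1125)/5 = (⅕)*1226 = 1226/5 ≈ 245.20)
g(201) - z = 5 - 1*1226/5 = 5 - 1226/5 = -1201/5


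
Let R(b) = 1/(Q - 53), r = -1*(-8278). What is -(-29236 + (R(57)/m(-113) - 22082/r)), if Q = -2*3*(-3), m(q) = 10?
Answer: 42356599889/1448650 ≈ 29239.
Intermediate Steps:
r = 8278
Q = 18 (Q = -6*(-3) = 18)
R(b) = -1/35 (R(b) = 1/(18 - 53) = 1/(-35) = -1/35)
-(-29236 + (R(57)/m(-113) - 22082/r)) = -(-29236 + (-1/35/10 - 22082/8278)) = -(-29236 + (-1/35*1/10 - 22082*1/8278)) = -(-29236 + (-1/350 - 11041/4139)) = -(-29236 - 3868489/1448650) = -1*(-42356599889/1448650) = 42356599889/1448650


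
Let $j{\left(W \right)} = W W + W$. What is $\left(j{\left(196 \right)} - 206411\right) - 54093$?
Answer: $-221892$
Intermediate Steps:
$j{\left(W \right)} = W + W^{2}$ ($j{\left(W \right)} = W^{2} + W = W + W^{2}$)
$\left(j{\left(196 \right)} - 206411\right) - 54093 = \left(196 \left(1 + 196\right) - 206411\right) - 54093 = \left(196 \cdot 197 - 206411\right) - 54093 = \left(38612 - 206411\right) - 54093 = -167799 - 54093 = -221892$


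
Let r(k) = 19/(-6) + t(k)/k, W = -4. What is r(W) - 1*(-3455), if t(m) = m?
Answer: 20717/6 ≈ 3452.8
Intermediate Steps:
r(k) = -13/6 (r(k) = 19/(-6) + k/k = 19*(-1/6) + 1 = -19/6 + 1 = -13/6)
r(W) - 1*(-3455) = -13/6 - 1*(-3455) = -13/6 + 3455 = 20717/6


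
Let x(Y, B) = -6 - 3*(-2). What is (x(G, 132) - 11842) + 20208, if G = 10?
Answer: 8366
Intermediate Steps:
x(Y, B) = 0 (x(Y, B) = -6 + 6 = 0)
(x(G, 132) - 11842) + 20208 = (0 - 11842) + 20208 = -11842 + 20208 = 8366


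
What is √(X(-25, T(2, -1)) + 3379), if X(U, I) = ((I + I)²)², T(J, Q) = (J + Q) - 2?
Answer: √3395 ≈ 58.267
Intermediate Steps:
T(J, Q) = -2 + J + Q
X(U, I) = 16*I⁴ (X(U, I) = ((2*I)²)² = (4*I²)² = 16*I⁴)
√(X(-25, T(2, -1)) + 3379) = √(16*(-2 + 2 - 1)⁴ + 3379) = √(16*(-1)⁴ + 3379) = √(16*1 + 3379) = √(16 + 3379) = √3395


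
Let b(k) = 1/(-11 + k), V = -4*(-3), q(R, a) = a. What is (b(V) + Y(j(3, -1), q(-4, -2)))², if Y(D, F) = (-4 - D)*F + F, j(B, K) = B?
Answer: 169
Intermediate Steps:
Y(D, F) = F + F*(-4 - D) (Y(D, F) = F*(-4 - D) + F = F + F*(-4 - D))
V = 12
(b(V) + Y(j(3, -1), q(-4, -2)))² = (1/(-11 + 12) - 1*(-2)*(3 + 3))² = (1/1 - 1*(-2)*6)² = (1 + 12)² = 13² = 169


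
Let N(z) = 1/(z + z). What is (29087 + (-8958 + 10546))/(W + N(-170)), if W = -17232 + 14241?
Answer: -10429500/1016941 ≈ -10.256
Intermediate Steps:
N(z) = 1/(2*z)
W = -2991
(29087 + (-8958 + 10546))/(W + N(-170)) = (29087 + (-8958 + 10546))/(-2991 + (½)/(-170)) = (29087 + 1588)/(-2991 + (½)*(-1/170)) = 30675/(-2991 - 1/340) = 30675/(-1016941/340) = 30675*(-340/1016941) = -10429500/1016941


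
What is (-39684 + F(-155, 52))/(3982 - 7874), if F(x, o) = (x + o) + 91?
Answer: 9924/973 ≈ 10.199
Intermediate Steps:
F(x, o) = 91 + o + x (F(x, o) = (o + x) + 91 = 91 + o + x)
(-39684 + F(-155, 52))/(3982 - 7874) = (-39684 + (91 + 52 - 155))/(3982 - 7874) = (-39684 - 12)/(-3892) = -39696*(-1/3892) = 9924/973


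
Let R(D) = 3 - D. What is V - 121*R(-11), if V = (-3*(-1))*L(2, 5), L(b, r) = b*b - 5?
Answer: -1697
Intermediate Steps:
L(b, r) = -5 + b² (L(b, r) = b² - 5 = -5 + b²)
V = -3 (V = (-3*(-1))*(-5 + 2²) = 3*(-5 + 4) = 3*(-1) = -3)
V - 121*R(-11) = -3 - 121*(3 - 1*(-11)) = -3 - 121*(3 + 11) = -3 - 121*14 = -3 - 1694 = -1697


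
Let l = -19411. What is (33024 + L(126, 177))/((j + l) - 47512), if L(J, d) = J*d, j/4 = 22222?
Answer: 55326/21965 ≈ 2.5188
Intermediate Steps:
j = 88888 (j = 4*22222 = 88888)
(33024 + L(126, 177))/((j + l) - 47512) = (33024 + 126*177)/((88888 - 19411) - 47512) = (33024 + 22302)/(69477 - 47512) = 55326/21965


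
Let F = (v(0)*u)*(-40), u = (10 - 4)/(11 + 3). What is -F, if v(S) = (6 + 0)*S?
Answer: 0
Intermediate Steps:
v(S) = 6*S
u = 3/7 (u = 6/14 = 6*(1/14) = 3/7 ≈ 0.42857)
F = 0 (F = ((6*0)*(3/7))*(-40) = (0*(3/7))*(-40) = 0*(-40) = 0)
-F = -1*0 = 0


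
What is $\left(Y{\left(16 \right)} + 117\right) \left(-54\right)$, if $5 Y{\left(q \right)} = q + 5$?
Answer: $- \frac{32724}{5} \approx -6544.8$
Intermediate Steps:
$Y{\left(q \right)} = 1 + \frac{q}{5}$ ($Y{\left(q \right)} = \frac{q + 5}{5} = \frac{5 + q}{5} = 1 + \frac{q}{5}$)
$\left(Y{\left(16 \right)} + 117\right) \left(-54\right) = \left(\left(1 + \frac{1}{5} \cdot 16\right) + 117\right) \left(-54\right) = \left(\left(1 + \frac{16}{5}\right) + 117\right) \left(-54\right) = \left(\frac{21}{5} + 117\right) \left(-54\right) = \frac{606}{5} \left(-54\right) = - \frac{32724}{5}$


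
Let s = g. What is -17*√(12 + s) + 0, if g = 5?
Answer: -17*√17 ≈ -70.093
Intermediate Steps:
s = 5
-17*√(12 + s) + 0 = -17*√(12 + 5) + 0 = -17*√17 + 0 = -17*√17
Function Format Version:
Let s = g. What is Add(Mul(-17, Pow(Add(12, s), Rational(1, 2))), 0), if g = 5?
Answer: Mul(-17, Pow(17, Rational(1, 2))) ≈ -70.093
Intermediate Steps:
s = 5
Add(Mul(-17, Pow(Add(12, s), Rational(1, 2))), 0) = Add(Mul(-17, Pow(Add(12, 5), Rational(1, 2))), 0) = Add(Mul(-17, Pow(17, Rational(1, 2))), 0) = Mul(-17, Pow(17, Rational(1, 2)))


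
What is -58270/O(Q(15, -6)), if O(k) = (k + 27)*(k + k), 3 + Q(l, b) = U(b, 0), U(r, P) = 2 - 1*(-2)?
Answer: -29135/28 ≈ -1040.5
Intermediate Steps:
U(r, P) = 4 (U(r, P) = 2 + 2 = 4)
Q(l, b) = 1 (Q(l, b) = -3 + 4 = 1)
O(k) = 2*k*(27 + k) (O(k) = (27 + k)*(2*k) = 2*k*(27 + k))
-58270/O(Q(15, -6)) = -58270*1/(2*(27 + 1)) = -58270/(2*1*28) = -58270/56 = -58270*1/56 = -29135/28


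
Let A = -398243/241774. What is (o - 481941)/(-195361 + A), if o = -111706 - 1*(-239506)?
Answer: 1502141862/828659801 ≈ 1.8127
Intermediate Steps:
o = 127800 (o = -111706 + 239506 = 127800)
A = -398243/241774 (A = -398243*1/241774 = -398243/241774 ≈ -1.6472)
(o - 481941)/(-195361 + A) = (127800 - 481941)/(-195361 - 398243/241774) = -354141/(-47233608657/241774) = -354141*(-241774/47233608657) = 1502141862/828659801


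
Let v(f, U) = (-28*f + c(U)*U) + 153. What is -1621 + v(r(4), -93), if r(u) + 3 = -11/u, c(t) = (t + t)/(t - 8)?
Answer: -149305/101 ≈ -1478.3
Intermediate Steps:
c(t) = 2*t/(-8 + t) (c(t) = (2*t)/(-8 + t) = 2*t/(-8 + t))
r(u) = -3 - 11/u
v(f, U) = 153 - 28*f + 2*U**2/(-8 + U) (v(f, U) = (-28*f + (2*U/(-8 + U))*U) + 153 = (-28*f + 2*U**2/(-8 + U)) + 153 = 153 - 28*f + 2*U**2/(-8 + U))
-1621 + v(r(4), -93) = -1621 + (2*(-93)**2 + (-8 - 93)*(153 - 28*(-3 - 11/4)))/(-8 - 93) = -1621 + (2*8649 - 101*(153 - 28*(-3 - 11*1/4)))/(-101) = -1621 - (17298 - 101*(153 - 28*(-3 - 11/4)))/101 = -1621 - (17298 - 101*(153 - 28*(-23/4)))/101 = -1621 - (17298 - 101*(153 + 161))/101 = -1621 - (17298 - 101*314)/101 = -1621 - (17298 - 31714)/101 = -1621 - 1/101*(-14416) = -1621 + 14416/101 = -149305/101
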